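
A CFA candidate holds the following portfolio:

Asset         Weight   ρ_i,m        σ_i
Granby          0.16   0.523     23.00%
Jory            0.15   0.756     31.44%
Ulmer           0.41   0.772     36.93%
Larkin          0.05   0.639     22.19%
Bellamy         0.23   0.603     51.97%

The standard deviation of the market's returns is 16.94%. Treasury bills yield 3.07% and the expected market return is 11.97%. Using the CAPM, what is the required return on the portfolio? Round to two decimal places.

16.25%

β_Granby = 0.523 × 23.00% / 16.94% = 0.7101
β_Jory = 0.756 × 31.44% / 16.94% = 1.4031
β_Ulmer = 0.772 × 36.93% / 16.94% = 1.6830
β_Larkin = 0.639 × 22.19% / 16.94% = 0.8370
β_Bellamy = 0.603 × 51.97% / 16.94% = 1.8499
β_P = Σ w_i β_i = 0.16×0.7101 + 0.15×1.4031 + 0.41×1.6830 + 0.05×0.8370 + 0.23×1.8499 = 1.4814
MRP = 11.97% − 3.07% = 8.90%
E(R_P) = R_f + β_P × MRP = 3.07% + 1.4814 × 8.90% = 16.25%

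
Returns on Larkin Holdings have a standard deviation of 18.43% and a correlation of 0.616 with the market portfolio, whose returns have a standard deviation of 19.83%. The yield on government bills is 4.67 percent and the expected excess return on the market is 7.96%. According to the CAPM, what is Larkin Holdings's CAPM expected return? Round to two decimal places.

9.23%

β = ρ × σ_i / σ_m = 0.616 × 18.43% / 19.83% = 0.5725
E(R) = 4.67% + 0.5725 × 7.96% = 9.23%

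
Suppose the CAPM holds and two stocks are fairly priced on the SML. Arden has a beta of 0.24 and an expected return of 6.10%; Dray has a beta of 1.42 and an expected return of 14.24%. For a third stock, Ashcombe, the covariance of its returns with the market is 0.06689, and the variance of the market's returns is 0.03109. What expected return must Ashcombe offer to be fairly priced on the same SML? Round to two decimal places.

19.29%

MRP = (14.24% − 6.10%) / (1.42 − 0.24) = 6.8983%
R_f = 6.10% − 0.24 × 6.8983% = 4.4444%
β_Ashcombe = Cov / Var(R_m) = 0.06689 / 0.03109 = 2.1515
E(R_Ashcombe) = R_f + β × MRP = 4.4444% + 2.1515 × 6.8983% = 19.29%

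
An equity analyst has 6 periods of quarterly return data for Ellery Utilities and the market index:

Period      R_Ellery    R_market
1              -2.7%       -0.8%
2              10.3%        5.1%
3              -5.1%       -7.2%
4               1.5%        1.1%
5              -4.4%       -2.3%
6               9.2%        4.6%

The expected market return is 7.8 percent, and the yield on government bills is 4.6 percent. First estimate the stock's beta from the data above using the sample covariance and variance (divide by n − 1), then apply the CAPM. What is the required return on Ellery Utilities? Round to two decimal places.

8.97%

Mean R_i = (-2.7 + 10.3 − 5.1 + 1.5 − 4.4 + 9.2) / 6 = 1.4667%
Mean R_m = (-0.8 + 5.1 − 7.2 + 1.1 − 2.3 + 4.6) / 6 = 0.0833%
Σ(R_i − R̄_i)(R_m − R̄_m) = 144.7667  ⇒  Cov = 144.7667 / 5 = 28.9533
Σ(R_m − R̄_m)² = 106.1083  ⇒  Var(R_m) = 106.1083 / 5 = 21.2217
β = Cov / Var(R_m) = 28.9533 / 21.2217 = 1.3643
MRP = 7.8% − 4.6% = 3.20%
E(R) = R_f + β × MRP = 4.6% + 1.3643 × 3.2% = 8.97%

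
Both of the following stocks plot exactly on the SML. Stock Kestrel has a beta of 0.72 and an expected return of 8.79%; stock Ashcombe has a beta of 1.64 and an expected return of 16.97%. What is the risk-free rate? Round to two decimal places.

2.39%

Both satisfy E(R) = R_f + β·MRP, so the slope of the SML is
MRP = (16.97% − 8.79%) / (1.64 − 0.72) = 8.18% / 0.92 = 8.8913%
R_f = E(R_Kestrel) − β_Kestrel·MRP = 8.79% − 0.72 × 8.8913% = 2.3883%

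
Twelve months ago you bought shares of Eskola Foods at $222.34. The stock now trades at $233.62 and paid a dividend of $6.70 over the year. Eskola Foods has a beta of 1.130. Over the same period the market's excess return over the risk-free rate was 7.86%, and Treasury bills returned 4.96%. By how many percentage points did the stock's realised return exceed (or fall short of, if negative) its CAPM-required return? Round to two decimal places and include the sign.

-5.76%

Realised HPR = (P1 + D1 − P0) / P0 = (233.62 + 6.70 − 222.34) / 222.34 = 17.98 / 222.34 = 8.0867%
CAPM required = R_f + β·MRP = 4.96% + 1.130 × 7.86% = 13.84180%
α = realised − required = 8.0867% − 13.84180% = -5.76%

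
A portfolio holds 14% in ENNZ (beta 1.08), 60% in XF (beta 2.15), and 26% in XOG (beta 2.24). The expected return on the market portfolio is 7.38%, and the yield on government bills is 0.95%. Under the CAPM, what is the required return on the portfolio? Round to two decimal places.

13.96%

β_P = Σ w_i β_i = 0.14×1.08 + 0.60×2.15 + 0.26×2.24 = 2.0236
MRP = 7.38% − 0.95% = 6.43%
E(R_P) = R_f + β_P × MRP = 0.95% + 2.0236 × 6.43% = 13.96%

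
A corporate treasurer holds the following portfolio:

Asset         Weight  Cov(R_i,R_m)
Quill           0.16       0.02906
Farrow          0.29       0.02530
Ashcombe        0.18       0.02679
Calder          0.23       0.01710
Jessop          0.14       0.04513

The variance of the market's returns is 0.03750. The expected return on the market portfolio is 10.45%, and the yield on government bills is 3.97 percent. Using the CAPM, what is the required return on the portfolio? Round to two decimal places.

8.65%

β_Quill = 0.02906 / 0.03750 = 0.7749
β_Farrow = 0.02530 / 0.03750 = 0.6747
β_Ashcombe = 0.02679 / 0.03750 = 0.7144
β_Calder = 0.01710 / 0.03750 = 0.4560
β_Jessop = 0.04513 / 0.03750 = 1.2035
β_P = Σ w_i β_i = 0.16×0.7749 + 0.29×0.6747 + 0.18×0.7144 + 0.23×0.4560 + 0.14×1.2035 = 0.7216
MRP = 10.45% − 3.97% = 6.48%
E(R_P) = R_f + β_P × MRP = 3.97% + 0.7216 × 6.48% = 8.65%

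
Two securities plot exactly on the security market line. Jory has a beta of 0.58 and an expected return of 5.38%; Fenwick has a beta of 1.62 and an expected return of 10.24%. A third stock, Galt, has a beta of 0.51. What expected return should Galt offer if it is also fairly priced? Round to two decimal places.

MRP (SML slope) = (10.24% − 5.38%) / (1.62 − 0.58) = 4.86% / 1.04 = 4.6731%
R_f (intercept) = 5.38% − 0.58 × 4.6731% = 2.6696%
E(R_Galt) = R_f + β × MRP = 2.6696% + 0.51 × 4.6731% = 5.05%

5.05%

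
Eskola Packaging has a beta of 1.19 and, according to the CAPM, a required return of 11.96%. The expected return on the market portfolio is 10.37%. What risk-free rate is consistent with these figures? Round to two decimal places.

2.00%

E(R) = R_f + β(E(R_m) − R_f) = R_f(1 − β) + β·E(R_m)
11.96% = R_f × (1 − 1.19) + 1.19 × 10.37%
11.96% = R_f × -0.19 + 12.3403%
R_f = (11.96% − 12.3403%) / -0.19 = 2.00%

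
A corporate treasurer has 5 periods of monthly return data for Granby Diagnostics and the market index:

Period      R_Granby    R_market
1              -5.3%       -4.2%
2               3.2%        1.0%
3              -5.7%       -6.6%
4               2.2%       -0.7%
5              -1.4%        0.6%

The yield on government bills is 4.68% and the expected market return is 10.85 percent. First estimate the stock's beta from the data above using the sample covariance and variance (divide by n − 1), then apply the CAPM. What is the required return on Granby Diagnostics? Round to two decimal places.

Mean R_i = (-5.3 + 3.2 − 5.7 + 2.2 − 1.4) / 5 = -1.4000%
Mean R_m = (-4.2 + 1.0 − 6.6 − 0.7 + 0.6) / 5 = -1.9800%
Σ(R_i − R̄_i)(R_m − R̄_m) = 46.8400  ⇒  Cov = 46.8400 / 4 = 11.7100
Σ(R_m − R̄_m)² = 43.4480  ⇒  Var(R_m) = 43.4480 / 4 = 10.8620
β = Cov / Var(R_m) = 11.7100 / 10.8620 = 1.0781
MRP = 10.85% − 4.68% = 6.17%
E(R) = R_f + β × MRP = 4.68% + 1.0781 × 6.17% = 11.33%

11.33%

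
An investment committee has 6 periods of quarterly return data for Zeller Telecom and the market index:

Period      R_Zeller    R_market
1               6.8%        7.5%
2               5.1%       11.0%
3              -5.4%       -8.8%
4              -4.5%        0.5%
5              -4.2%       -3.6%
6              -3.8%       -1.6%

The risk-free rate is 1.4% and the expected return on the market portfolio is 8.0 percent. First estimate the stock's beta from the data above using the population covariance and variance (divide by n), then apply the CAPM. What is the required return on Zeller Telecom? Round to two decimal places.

Mean R_i = (6.8 + 5.1 − 5.4 − 4.5 − 4.2 − 3.8) / 6 = -1.0000%
Mean R_m = (7.5 + 11.0 − 8.8 + 0.5 − 3.6 − 1.6) / 6 = 0.8333%
Σ(R_i − R̄_i)(R_m − R̄_m) = 178.5700  ⇒  Cov = 178.5700 / 6 = 29.7617
Σ(R_m − R̄_m)² = 266.2933  ⇒  Var(R_m) = 266.2933 / 6 = 44.3822
β = Cov / Var(R_m) = 29.7617 / 44.3822 = 0.6706
MRP = 8.0% − 1.4% = 6.60%
E(R) = R_f + β × MRP = 1.4% + 0.6706 × 6.6% = 5.83%

5.83%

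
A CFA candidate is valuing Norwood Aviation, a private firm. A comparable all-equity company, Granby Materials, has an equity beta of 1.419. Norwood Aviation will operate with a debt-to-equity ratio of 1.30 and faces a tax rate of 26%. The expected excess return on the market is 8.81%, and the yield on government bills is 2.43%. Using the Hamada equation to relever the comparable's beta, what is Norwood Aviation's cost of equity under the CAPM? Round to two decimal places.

β_L = β_U × [1 + (1 − t)(D/E)] = 1.419 × [1 + (1 − 0.26) × 1.30]
    = 1.419 × [1 + 0.74 × 1.30] = 1.419 × 1.9620 = 2.7841
E(R) = R_f + β_L × MRP = 2.43% + 2.7841 × 8.81% = 26.96%

26.96%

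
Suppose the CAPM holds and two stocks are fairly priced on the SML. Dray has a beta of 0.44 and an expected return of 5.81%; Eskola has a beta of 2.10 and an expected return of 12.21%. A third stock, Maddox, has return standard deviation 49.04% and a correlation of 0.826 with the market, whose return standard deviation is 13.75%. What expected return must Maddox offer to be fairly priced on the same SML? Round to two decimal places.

MRP = (12.21% − 5.81%) / (2.10 − 0.44) = 3.8554%
R_f = 5.81% − 0.44 × 3.8554% = 4.1136%
β_Maddox = ρ·σ_i/σ_m = 0.826 × 49.04 / 13.75 = 2.9460
E(R_Maddox) = R_f + β × MRP = 4.1136% + 2.9460 × 3.8554% = 15.47%

15.47%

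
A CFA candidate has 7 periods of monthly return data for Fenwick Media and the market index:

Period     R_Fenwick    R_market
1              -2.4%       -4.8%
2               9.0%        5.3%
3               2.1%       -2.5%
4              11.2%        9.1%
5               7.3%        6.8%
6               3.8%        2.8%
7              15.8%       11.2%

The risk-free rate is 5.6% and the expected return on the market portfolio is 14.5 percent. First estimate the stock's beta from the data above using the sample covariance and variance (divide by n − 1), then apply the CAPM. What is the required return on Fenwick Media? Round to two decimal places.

Mean R_i = (-2.4 + 9.0 + 2.1 + 11.2 + 7.3 + 3.8 + 15.8) / 7 = 6.6857%
Mean R_m = (-4.8 + 5.3 − 2.5 + 9.1 + 6.8 + 2.8 + 11.2) / 7 = 3.9857%
Σ(R_i − R̄_i)(R_m − R̄_m) = 206.5986  ⇒  Cov = 206.5986 / 6 = 34.4331
Σ(R_m − R̄_m)² = 208.5086  ⇒  Var(R_m) = 208.5086 / 6 = 34.7514
β = Cov / Var(R_m) = 34.4331 / 34.7514 = 0.9908
MRP = 14.5% − 5.6% = 8.90%
E(R) = R_f + β × MRP = 5.6% + 0.9908 × 8.9% = 14.42%

14.42%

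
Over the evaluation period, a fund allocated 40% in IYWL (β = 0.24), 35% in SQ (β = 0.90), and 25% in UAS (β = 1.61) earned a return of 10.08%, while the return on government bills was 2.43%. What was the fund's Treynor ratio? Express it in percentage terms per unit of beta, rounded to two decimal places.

β_P = 0.40×0.24 + 0.35×0.90 + 0.25×1.61 = 0.8135
Treynor = (R_P − R_f) / β_P = (10.08% − 2.43%) / 0.8135 = 7.65% / 0.8135 = 9.40%

9.40%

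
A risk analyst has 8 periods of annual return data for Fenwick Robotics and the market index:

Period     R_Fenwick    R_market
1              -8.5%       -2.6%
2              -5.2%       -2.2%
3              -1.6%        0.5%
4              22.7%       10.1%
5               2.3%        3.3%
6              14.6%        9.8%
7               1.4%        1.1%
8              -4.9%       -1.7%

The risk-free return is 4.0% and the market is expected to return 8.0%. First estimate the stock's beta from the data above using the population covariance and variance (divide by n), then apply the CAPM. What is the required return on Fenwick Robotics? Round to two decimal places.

Mean R_i = (-8.5 − 5.2 − 1.6 + 22.7 + 2.3 + 14.6 + 1.4 − 4.9) / 8 = 2.6000%
Mean R_m = (-2.6 − 2.2 + 0.5 + 10.1 + 3.3 + 9.8 + 1.1 − 1.7) / 8 = 2.2875%
Σ(R_i − R̄_i)(R_m − R̄_m) = 374.9700  ⇒  Cov = 374.9700 / 8 = 46.8713
Σ(R_m − R̄_m)² = 183.0288  ⇒  Var(R_m) = 183.0288 / 8 = 22.8786
β = Cov / Var(R_m) = 46.8713 / 22.8786 = 2.0487
MRP = 8.0% − 4.0% = 4.00%
E(R) = R_f + β × MRP = 4.0% + 2.0487 × 4.0% = 12.19%

12.19%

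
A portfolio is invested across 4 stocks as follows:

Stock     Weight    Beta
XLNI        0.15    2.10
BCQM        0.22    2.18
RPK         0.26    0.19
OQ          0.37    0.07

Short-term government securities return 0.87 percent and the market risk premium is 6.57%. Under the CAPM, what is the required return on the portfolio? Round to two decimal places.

6.59%

β_P = Σ w_i β_i = 0.15×2.10 + 0.22×2.18 + 0.26×0.19 + 0.37×0.07 = 0.8699
E(R_P) = R_f + β_P × MRP = 0.87% + 0.8699 × 6.57% = 6.59%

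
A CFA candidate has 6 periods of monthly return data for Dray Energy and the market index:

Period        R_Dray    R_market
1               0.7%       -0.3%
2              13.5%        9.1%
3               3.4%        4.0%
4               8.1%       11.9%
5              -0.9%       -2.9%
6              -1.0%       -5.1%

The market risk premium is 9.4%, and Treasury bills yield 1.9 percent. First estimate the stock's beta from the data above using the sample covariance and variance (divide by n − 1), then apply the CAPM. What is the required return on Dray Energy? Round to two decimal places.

Mean R_i = (0.7 + 13.5 + 3.4 + 8.1 − 0.9 − 1.0) / 6 = 3.9667%
Mean R_m = (-0.3 + 9.1 + 4.0 + 11.9 − 2.9 − 5.1) / 6 = 2.7833%
Σ(R_i − R̄_i)(R_m − R̄_m) = 174.0967  ⇒  Cov = 174.0967 / 5 = 34.8193
Σ(R_m − R̄_m)² = 228.4483  ⇒  Var(R_m) = 228.4483 / 5 = 45.6897
β = Cov / Var(R_m) = 34.8193 / 45.6897 = 0.7621
E(R) = R_f + β × MRP = 1.9% + 0.7621 × 9.4% = 9.06%

9.06%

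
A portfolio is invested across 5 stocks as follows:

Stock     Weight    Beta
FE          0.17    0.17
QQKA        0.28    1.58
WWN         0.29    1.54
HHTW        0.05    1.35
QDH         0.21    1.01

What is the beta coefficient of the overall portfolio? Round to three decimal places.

β_P = Σ w_i β_i = 0.17×0.17 + 0.28×1.58 + 0.29×1.54 + 0.05×1.35 + 0.21×1.01 = 1.1975

1.198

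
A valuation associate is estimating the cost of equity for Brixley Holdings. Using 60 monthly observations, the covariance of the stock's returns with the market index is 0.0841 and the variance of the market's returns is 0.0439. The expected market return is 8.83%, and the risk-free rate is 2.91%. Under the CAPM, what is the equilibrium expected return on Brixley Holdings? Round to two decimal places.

14.25%

β = Cov(R_i, R_m) / Var(R_m) = 0.0841 / 0.0439 = 1.9157
MRP = 8.83% − 2.91% = 5.92%
E(R) = R_f + β × MRP = 2.91% + 1.9157 × 5.92% = 14.25%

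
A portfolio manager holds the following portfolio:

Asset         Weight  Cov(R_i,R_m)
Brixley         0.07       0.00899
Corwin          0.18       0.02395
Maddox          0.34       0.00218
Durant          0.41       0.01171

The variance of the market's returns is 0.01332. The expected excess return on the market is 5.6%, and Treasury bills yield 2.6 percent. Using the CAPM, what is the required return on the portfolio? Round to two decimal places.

7.01%

β_Brixley = 0.00899 / 0.01332 = 0.6749
β_Corwin = 0.02395 / 0.01332 = 1.7980
β_Maddox = 0.00218 / 0.01332 = 0.1637
β_Durant = 0.01171 / 0.01332 = 0.8791
β_P = Σ w_i β_i = 0.07×0.6749 + 0.18×1.7980 + 0.34×0.1637 + 0.41×0.8791 = 0.7870
E(R_P) = R_f + β_P × MRP = 2.6% + 0.7870 × 5.6% = 7.01%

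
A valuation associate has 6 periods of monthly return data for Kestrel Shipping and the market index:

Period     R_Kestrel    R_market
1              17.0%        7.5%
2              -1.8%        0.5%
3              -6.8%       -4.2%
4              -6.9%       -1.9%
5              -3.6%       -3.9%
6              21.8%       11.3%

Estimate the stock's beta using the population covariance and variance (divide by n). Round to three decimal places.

1.930

Mean R_i = (17.0 − 1.8 − 6.8 − 6.9 − 3.6 + 21.8) / 6 = 3.2833%
Mean R_m = (7.5 + 0.5 − 4.2 − 1.9 − 3.9 + 11.3) / 6 = 1.5500%
Σ(R_i − R̄_i)(R_m − R̄_m) = 398.1150  ⇒  Cov = 398.1150 / 6 = 66.3525
Σ(R_m − R̄_m)² = 206.2350  ⇒  Var(R_m) = 206.2350 / 6 = 34.3725
β = Cov / Var(R_m) = 66.3525 / 34.3725 = 1.9304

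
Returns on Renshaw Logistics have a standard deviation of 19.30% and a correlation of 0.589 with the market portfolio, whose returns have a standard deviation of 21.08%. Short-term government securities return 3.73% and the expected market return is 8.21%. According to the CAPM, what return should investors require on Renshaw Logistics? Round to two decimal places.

6.15%

β = ρ × σ_i / σ_m = 0.589 × 19.30% / 21.08% = 0.5393
MRP = 8.21% − 3.73% = 4.48%
E(R) = 3.73% + 0.5393 × 4.48% = 6.15%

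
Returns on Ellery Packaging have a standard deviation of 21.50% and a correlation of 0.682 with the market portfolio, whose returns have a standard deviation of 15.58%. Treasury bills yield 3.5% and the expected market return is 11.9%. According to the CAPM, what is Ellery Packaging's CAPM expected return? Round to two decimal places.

β = ρ × σ_i / σ_m = 0.682 × 21.50% / 15.58% = 0.9411
MRP = 11.9% − 3.5% = 8.40%
E(R) = 3.5% + 0.9411 × 8.4% = 11.41%

11.41%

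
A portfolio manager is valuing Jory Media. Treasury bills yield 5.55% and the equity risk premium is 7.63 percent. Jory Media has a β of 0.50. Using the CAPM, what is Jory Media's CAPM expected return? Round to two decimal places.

9.37%

E(R) = R_f + β × MRP = 5.55% + 0.50 × 7.63% = 9.37%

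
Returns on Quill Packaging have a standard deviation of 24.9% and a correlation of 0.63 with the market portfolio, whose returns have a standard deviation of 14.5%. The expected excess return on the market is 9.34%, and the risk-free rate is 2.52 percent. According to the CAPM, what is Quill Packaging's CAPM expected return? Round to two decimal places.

12.62%

β = ρ × σ_i / σ_m = 0.63 × 24.9% / 14.5% = 1.0819
E(R) = 2.52% + 1.0819 × 9.34% = 12.62%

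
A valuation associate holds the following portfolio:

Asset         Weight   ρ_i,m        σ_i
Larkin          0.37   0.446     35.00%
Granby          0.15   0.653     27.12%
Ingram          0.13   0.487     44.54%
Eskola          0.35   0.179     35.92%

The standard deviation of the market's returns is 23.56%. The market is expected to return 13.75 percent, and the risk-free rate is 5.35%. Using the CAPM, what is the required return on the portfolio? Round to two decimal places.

β_Larkin = 0.446 × 35.00% / 23.56% = 0.6626
β_Granby = 0.653 × 27.12% / 23.56% = 0.7517
β_Ingram = 0.487 × 44.54% / 23.56% = 0.9207
β_Eskola = 0.179 × 35.92% / 23.56% = 0.2729
β_P = Σ w_i β_i = 0.37×0.6626 + 0.15×0.7517 + 0.13×0.9207 + 0.35×0.2729 = 0.5731
MRP = 13.75% − 5.35% = 8.40%
E(R_P) = R_f + β_P × MRP = 5.35% + 0.5731 × 8.40% = 10.16%

10.16%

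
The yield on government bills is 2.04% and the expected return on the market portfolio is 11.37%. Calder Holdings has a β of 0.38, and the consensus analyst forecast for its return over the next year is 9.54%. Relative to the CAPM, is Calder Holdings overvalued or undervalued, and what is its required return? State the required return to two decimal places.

Undervalued; required return 5.59%

MRP = 11.37% − 2.04% = 9.33%
Required return = R_f + β·MRP = 2.04% + 0.38 × 9.33% = 5.59%
Forecast 9.54% > required 5.59% → the stock plots above the SML → undervalued.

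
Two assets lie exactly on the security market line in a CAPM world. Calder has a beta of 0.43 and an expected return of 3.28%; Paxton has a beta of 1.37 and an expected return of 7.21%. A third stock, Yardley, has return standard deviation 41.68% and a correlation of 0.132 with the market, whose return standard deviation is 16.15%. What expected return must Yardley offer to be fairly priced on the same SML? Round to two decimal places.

2.91%

MRP = (7.21% − 3.28%) / (1.37 − 0.43) = 4.1809%
R_f = 3.28% − 0.43 × 4.1809% = 1.4822%
β_Yardley = ρ·σ_i/σ_m = 0.132 × 41.68 / 16.15 = 0.3407
E(R_Yardley) = R_f + β × MRP = 1.4822% + 0.3407 × 4.1809% = 2.91%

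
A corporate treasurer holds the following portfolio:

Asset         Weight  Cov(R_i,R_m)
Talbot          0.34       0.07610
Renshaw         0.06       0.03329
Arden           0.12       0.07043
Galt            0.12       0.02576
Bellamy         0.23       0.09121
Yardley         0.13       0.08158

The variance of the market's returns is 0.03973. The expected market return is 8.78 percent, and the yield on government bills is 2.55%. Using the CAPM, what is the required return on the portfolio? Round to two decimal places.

β_Talbot = 0.07610 / 0.03973 = 1.9154
β_Renshaw = 0.03329 / 0.03973 = 0.8379
β_Arden = 0.07043 / 0.03973 = 1.7727
β_Galt = 0.02576 / 0.03973 = 0.6484
β_Bellamy = 0.09121 / 0.03973 = 2.2957
β_Yardley = 0.08158 / 0.03973 = 2.0534
β_P = Σ w_i β_i = 0.34×1.9154 + 0.06×0.8379 + 0.12×1.7727 + 0.12×0.6484 + 0.23×2.2957 + 0.13×2.0534 = 1.7870
MRP = 8.78% − 2.55% = 6.23%
E(R_P) = R_f + β_P × MRP = 2.55% + 1.7870 × 6.23% = 13.68%

13.68%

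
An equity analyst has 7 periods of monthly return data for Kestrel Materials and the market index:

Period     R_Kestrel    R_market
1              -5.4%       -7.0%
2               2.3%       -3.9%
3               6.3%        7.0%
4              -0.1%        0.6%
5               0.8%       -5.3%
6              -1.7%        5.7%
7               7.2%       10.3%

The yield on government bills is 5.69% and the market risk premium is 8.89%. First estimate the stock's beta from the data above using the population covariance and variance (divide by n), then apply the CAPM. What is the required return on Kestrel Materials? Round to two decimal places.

Mean R_i = (-5.4 + 2.3 + 6.3 − 0.1 + 0.8 − 1.7 + 7.2) / 7 = 1.3429%
Mean R_m = (-7.0 − 3.9 + 7.0 + 0.6 − 5.3 + 5.7 + 10.3) / 7 = 1.0571%
Σ(R_i − R̄_i)(R_m − R̄_m) = 123.1629  ⇒  Cov = 123.1629 / 7 = 17.5947
Σ(R_m − R̄_m)² = 272.4171  ⇒  Var(R_m) = 272.4171 / 7 = 38.9167
β = Cov / Var(R_m) = 17.5947 / 38.9167 = 0.4521
E(R) = R_f + β × MRP = 5.69% + 0.4521 × 8.89% = 9.71%

9.71%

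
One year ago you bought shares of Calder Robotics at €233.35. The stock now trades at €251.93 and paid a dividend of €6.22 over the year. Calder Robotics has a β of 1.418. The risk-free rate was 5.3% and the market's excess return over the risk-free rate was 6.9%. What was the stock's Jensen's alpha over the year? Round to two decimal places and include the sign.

-4.46%

Realised HPR = (P1 + D1 − P0) / P0 = (251.93 + 6.22 − 233.35) / 233.35 = 24.80 / 233.35 = 10.6278%
CAPM required = R_f + β·MRP = 5.3% + 1.418 × 6.9% = 15.0842%
α = realised − required = 10.6278% − 15.0842% = -4.46%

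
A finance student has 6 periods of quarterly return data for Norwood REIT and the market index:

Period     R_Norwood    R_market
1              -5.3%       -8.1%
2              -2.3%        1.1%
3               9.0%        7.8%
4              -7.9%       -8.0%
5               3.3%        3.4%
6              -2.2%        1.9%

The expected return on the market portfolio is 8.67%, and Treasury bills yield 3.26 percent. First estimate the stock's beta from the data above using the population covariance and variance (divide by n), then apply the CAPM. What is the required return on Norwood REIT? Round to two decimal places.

Mean R_i = (-5.3 − 2.3 + 9.0 − 7.9 + 3.3 − 2.2) / 6 = -0.9000%
Mean R_m = (-8.1 + 1.1 + 7.8 − 8.0 + 3.4 + 1.9) / 6 = -0.3167%
Σ(R_i − R̄_i)(R_m − R̄_m) = 179.1300  ⇒  Cov = 179.1300 / 6 = 29.8550
Σ(R_m − R̄_m)² = 206.2283  ⇒  Var(R_m) = 206.2283 / 6 = 34.3714
β = Cov / Var(R_m) = 29.8550 / 34.3714 = 0.8686
MRP = 8.67% − 3.26% = 5.41%
E(R) = R_f + β × MRP = 3.26% + 0.8686 × 5.41% = 7.96%

7.96%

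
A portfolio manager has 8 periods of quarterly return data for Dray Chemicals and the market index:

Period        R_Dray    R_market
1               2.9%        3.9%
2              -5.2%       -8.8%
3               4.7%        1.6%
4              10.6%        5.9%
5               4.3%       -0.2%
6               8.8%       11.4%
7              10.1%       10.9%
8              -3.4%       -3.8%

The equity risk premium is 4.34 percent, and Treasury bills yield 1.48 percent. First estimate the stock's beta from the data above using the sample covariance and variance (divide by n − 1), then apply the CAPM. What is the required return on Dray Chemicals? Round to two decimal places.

4.86%

Mean R_i = (2.9 − 5.2 + 4.7 + 10.6 + 4.3 + 8.8 + 10.1 − 3.4) / 8 = 4.1000%
Mean R_m = (3.9 − 8.8 + 1.6 + 5.9 − 0.2 + 11.4 + 10.9 − 3.8) / 8 = 2.6125%
Σ(R_i − R̄_i)(R_m − R̄_m) = 263.9100  ⇒  Cov = 263.9100 / 7 = 37.7014
Σ(R_m − R̄_m)² = 338.6688  ⇒  Var(R_m) = 338.6688 / 7 = 48.3813
β = Cov / Var(R_m) = 37.7014 / 48.3813 = 0.7793
E(R) = R_f + β × MRP = 1.48% + 0.7793 × 4.34% = 4.86%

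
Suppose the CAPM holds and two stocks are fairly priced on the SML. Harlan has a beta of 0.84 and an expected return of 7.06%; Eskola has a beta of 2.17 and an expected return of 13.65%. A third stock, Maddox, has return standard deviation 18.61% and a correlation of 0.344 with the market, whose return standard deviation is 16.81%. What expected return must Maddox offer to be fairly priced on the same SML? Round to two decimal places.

4.78%

MRP = (13.65% − 7.06%) / (2.17 − 0.84) = 4.9549%
R_f = 7.06% − 0.84 × 4.9549% = 2.8979%
β_Maddox = ρ·σ_i/σ_m = 0.344 × 18.61 / 16.81 = 0.3808
E(R_Maddox) = R_f + β × MRP = 2.8979% + 0.3808 × 4.9549% = 4.78%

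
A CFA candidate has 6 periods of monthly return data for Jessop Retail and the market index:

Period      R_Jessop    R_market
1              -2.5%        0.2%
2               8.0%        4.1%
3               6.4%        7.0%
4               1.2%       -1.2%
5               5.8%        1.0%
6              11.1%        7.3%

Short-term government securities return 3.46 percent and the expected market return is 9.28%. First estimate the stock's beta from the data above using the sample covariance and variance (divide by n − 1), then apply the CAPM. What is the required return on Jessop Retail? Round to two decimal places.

9.76%

Mean R_i = (-2.5 + 8.0 + 6.4 + 1.2 + 5.8 + 11.1) / 6 = 5.0000%
Mean R_m = (0.2 + 4.1 + 7.0 − 1.2 + 1.0 + 7.3) / 6 = 3.0667%
Σ(R_i − R̄_i)(R_m − R̄_m) = 70.4900  ⇒  Cov = 70.4900 / 5 = 14.0980
Σ(R_m − R̄_m)² = 65.1533  ⇒  Var(R_m) = 65.1533 / 5 = 13.0307
β = Cov / Var(R_m) = 14.0980 / 13.0307 = 1.0819
MRP = 9.28% − 3.46% = 5.82%
E(R) = R_f + β × MRP = 3.46% + 1.0819 × 5.82% = 9.76%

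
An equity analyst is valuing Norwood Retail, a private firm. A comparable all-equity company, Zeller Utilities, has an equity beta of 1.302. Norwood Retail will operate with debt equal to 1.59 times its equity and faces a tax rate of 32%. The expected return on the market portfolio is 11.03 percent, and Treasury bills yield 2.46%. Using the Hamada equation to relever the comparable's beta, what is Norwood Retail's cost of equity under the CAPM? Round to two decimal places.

β_L = β_U × [1 + (1 − t)(D/E)] = 1.302 × [1 + (1 − 0.32) × 1.59]
    = 1.302 × [1 + 0.68 × 1.59] = 1.302 × 2.0812 = 2.7097
MRP = 11.03% − 2.46% = 8.57%
E(R) = R_f + β_L × MRP = 2.46% + 2.7097 × 8.57% = 25.68%

25.68%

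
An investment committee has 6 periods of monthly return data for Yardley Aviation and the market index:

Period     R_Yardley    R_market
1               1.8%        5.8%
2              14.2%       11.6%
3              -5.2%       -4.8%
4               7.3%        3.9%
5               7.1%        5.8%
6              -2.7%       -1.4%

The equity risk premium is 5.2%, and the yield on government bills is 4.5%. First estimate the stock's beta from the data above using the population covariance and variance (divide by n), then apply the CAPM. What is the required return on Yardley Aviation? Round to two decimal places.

10.50%

Mean R_i = (1.8 + 14.2 − 5.2 + 7.3 + 7.1 − 2.7) / 6 = 3.7500%
Mean R_m = (5.8 + 11.6 − 4.8 + 3.9 + 5.8 − 1.4) / 6 = 3.4833%
Σ(R_i − R̄_i)(R_m − R̄_m) = 195.1750  ⇒  Cov = 195.1750 / 6 = 32.5292
Σ(R_m − R̄_m)² = 169.2483  ⇒  Var(R_m) = 169.2483 / 6 = 28.2081
β = Cov / Var(R_m) = 32.5292 / 28.2081 = 1.1532
E(R) = R_f + β × MRP = 4.5% + 1.1532 × 5.2% = 10.50%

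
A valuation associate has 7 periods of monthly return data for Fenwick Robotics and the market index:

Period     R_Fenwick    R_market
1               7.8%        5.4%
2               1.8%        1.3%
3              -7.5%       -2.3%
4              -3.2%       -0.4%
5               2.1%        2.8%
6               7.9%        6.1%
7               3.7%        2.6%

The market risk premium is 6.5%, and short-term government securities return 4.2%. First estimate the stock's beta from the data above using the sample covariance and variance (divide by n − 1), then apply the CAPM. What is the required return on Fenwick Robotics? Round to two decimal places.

Mean R_i = (7.8 + 1.8 − 7.5 − 3.2 + 2.1 + 7.9 + 3.7) / 7 = 1.8000%
Mean R_m = (5.4 + 1.3 − 2.3 − 0.4 + 2.8 + 6.1 + 2.6) / 7 = 2.2143%
Σ(R_i − R̄_i)(R_m − R̄_m) = 98.7800  ⇒  Cov = 98.7800 / 6 = 16.4633
Σ(R_m − R̄_m)² = 53.7886  ⇒  Var(R_m) = 53.7886 / 6 = 8.9648
β = Cov / Var(R_m) = 16.4633 / 8.9648 = 1.8364
E(R) = R_f + β × MRP = 4.2% + 1.8364 × 6.5% = 16.14%

16.14%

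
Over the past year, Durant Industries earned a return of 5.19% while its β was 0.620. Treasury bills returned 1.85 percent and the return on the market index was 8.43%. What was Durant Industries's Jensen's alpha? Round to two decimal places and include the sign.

-0.74%

Market excess return = 8.43% − 1.85% = 6.58%
CAPM benchmark = R_f + β(R_m − R_f) = 1.85% + 0.620 × 6.58% = 5.92960%
α = actual − benchmark = 5.19% − 5.92960% = -0.74%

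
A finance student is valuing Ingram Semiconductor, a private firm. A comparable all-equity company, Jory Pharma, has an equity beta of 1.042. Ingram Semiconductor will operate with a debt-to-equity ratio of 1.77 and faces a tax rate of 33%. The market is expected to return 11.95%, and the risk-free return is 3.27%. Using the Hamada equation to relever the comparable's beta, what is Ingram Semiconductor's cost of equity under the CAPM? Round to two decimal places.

β_L = β_U × [1 + (1 − t)(D/E)] = 1.042 × [1 + (1 − 0.33) × 1.77]
    = 1.042 × [1 + 0.67 × 1.77] = 1.042 × 2.1859 = 2.2777
MRP = 11.95% − 3.27% = 8.68%
E(R) = R_f + β_L × MRP = 3.27% + 2.2777 × 8.68% = 23.04%

23.04%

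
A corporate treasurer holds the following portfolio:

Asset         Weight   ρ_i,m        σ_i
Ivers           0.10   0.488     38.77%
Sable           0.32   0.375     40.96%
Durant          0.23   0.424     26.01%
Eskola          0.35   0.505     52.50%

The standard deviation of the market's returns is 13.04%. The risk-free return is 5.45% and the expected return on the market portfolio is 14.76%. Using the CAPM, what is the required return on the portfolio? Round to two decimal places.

18.75%

β_Ivers = 0.488 × 38.77% / 13.04% = 1.4509
β_Sable = 0.375 × 40.96% / 13.04% = 1.1779
β_Durant = 0.424 × 26.01% / 13.04% = 0.8457
β_Eskola = 0.505 × 52.50% / 13.04% = 2.0332
β_P = Σ w_i β_i = 0.10×1.4509 + 0.32×1.1779 + 0.23×0.8457 + 0.35×2.0332 = 1.4281
MRP = 14.76% − 5.45% = 9.31%
E(R_P) = R_f + β_P × MRP = 5.45% + 1.4281 × 9.31% = 18.75%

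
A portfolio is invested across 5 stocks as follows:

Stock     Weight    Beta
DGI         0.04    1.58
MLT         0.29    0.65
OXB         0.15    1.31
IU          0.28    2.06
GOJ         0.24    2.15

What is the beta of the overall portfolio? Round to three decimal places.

1.541

β_P = Σ w_i β_i = 0.04×1.58 + 0.29×0.65 + 0.15×1.31 + 0.28×2.06 + 0.24×2.15 = 1.5410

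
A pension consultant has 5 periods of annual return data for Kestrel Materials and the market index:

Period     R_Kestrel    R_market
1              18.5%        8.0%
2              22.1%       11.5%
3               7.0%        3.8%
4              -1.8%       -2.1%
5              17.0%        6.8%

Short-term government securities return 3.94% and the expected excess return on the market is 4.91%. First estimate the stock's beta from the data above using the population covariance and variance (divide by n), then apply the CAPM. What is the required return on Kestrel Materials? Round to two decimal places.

13.17%

Mean R_i = (18.5 + 22.1 + 7.0 − 1.8 + 17.0) / 5 = 12.5600%
Mean R_m = (8.0 + 11.5 + 3.8 − 2.1 + 6.8) / 5 = 5.6000%
Σ(R_i − R̄_i)(R_m − R̄_m) = 196.4500  ⇒  Cov = 196.4500 / 5 = 39.2900
Σ(R_m − R̄_m)² = 104.5400  ⇒  Var(R_m) = 104.5400 / 5 = 20.9080
β = Cov / Var(R_m) = 39.2900 / 20.9080 = 1.8792
E(R) = R_f + β × MRP = 3.94% + 1.8792 × 4.91% = 13.17%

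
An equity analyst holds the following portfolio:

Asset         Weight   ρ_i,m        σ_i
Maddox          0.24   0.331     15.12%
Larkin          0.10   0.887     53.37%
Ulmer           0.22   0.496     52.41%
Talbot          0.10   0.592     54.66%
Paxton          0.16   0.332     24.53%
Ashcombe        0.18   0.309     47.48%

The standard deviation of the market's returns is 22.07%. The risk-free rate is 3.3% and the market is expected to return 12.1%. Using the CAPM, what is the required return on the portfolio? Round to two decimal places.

10.81%

β_Maddox = 0.331 × 15.12% / 22.07% = 0.2268
β_Larkin = 0.887 × 53.37% / 22.07% = 2.1450
β_Ulmer = 0.496 × 52.41% / 22.07% = 1.1779
β_Talbot = 0.592 × 54.66% / 22.07% = 1.4662
β_Paxton = 0.332 × 24.53% / 22.07% = 0.3690
β_Ashcombe = 0.309 × 47.48% / 22.07% = 0.6648
β_P = Σ w_i β_i = 0.24×0.2268 + 0.10×2.1450 + 0.22×1.1779 + 0.10×1.4662 + 0.16×0.3690 + 0.18×0.6648 = 0.8534
MRP = 12.1% − 3.3% = 8.80%
E(R_P) = R_f + β_P × MRP = 3.3% + 0.8534 × 8.8% = 10.81%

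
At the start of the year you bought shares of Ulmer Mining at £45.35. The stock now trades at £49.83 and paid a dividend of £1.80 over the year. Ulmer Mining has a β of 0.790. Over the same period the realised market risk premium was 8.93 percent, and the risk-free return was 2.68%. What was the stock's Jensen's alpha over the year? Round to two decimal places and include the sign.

Realised HPR = (P1 + D1 − P0) / P0 = (49.83 + 1.80 − 45.35) / 45.35 = 6.28 / 45.35 = 13.8479%
CAPM required = R_f + β·MRP = 2.68% + 0.790 × 8.93% = 9.73470%
α = realised − required = 13.8479% − 9.73470% = +4.11%

+4.11%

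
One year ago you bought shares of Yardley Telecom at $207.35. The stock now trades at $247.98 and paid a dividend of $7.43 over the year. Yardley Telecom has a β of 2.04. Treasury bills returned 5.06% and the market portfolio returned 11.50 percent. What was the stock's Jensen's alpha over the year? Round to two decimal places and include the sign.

Realised HPR = (P1 + D1 − P0) / P0 = (247.98 + 7.43 − 207.35) / 207.35 = 48.06 / 207.35 = 23.1782%
MRP = 11.50% − 5.06% = 6.44%
CAPM required = R_f + β·MRP = 5.06% + 2.04 × 6.44% = 18.1976%
α = realised − required = 23.1782% − 18.1976% = +4.98%

+4.98%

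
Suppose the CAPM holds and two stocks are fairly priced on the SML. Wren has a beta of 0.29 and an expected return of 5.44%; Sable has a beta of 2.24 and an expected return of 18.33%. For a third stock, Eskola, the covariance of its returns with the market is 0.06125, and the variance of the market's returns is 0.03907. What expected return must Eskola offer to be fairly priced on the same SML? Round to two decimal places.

MRP = (18.33% − 5.44%) / (2.24 − 0.29) = 6.6103%
R_f = 5.44% − 0.29 × 6.6103% = 3.5230%
β_Eskola = Cov / Var(R_m) = 0.06125 / 0.03907 = 1.5677
E(R_Eskola) = R_f + β × MRP = 3.5230% + 1.5677 × 6.6103% = 13.89%

13.89%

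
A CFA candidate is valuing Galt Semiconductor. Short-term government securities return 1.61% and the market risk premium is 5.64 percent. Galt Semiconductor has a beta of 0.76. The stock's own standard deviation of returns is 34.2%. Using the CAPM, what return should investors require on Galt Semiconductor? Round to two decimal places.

E(R) = R_f + β × MRP = 1.61% + 0.76 × 5.64% = 5.90%

5.90%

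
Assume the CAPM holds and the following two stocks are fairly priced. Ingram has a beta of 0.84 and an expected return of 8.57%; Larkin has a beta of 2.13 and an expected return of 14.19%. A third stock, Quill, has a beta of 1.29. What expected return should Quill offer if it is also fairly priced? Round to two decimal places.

10.53%

MRP (SML slope) = (14.19% − 8.57%) / (2.13 − 0.84) = 5.62% / 1.29 = 4.3566%
R_f (intercept) = 8.57% − 0.84 × 4.3566% = 4.9105%
E(R_Quill) = R_f + β × MRP = 4.9105% + 1.29 × 4.3566% = 10.53%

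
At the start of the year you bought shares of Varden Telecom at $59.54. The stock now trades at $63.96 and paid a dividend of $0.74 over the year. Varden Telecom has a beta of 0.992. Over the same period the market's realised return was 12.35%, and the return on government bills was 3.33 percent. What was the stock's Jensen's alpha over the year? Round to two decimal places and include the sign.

-3.61%

Realised HPR = (P1 + D1 − P0) / P0 = (63.96 + 0.74 − 59.54) / 59.54 = 5.16 / 59.54 = 8.6664%
MRP = 12.35% − 3.33% = 9.02%
CAPM required = R_f + β·MRP = 3.33% + 0.992 × 9.02% = 12.27784%
α = realised − required = 8.6664% − 12.27784% = -3.61%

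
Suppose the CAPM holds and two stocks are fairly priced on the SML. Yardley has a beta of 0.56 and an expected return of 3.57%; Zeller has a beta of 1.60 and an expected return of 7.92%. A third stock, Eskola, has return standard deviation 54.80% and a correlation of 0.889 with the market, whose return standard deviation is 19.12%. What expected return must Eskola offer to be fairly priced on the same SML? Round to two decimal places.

MRP = (7.92% − 3.57%) / (1.60 − 0.56) = 4.1827%
R_f = 3.57% − 0.56 × 4.1827% = 1.2277%
β_Eskola = ρ·σ_i/σ_m = 0.889 × 54.80 / 19.12 = 2.5480
E(R_Eskola) = R_f + β × MRP = 1.2277% + 2.5480 × 4.1827% = 11.89%

11.89%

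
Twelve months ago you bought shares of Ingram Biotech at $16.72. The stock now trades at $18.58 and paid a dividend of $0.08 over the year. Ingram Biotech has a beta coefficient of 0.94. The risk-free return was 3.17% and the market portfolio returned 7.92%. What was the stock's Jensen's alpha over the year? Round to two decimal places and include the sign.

Realised HPR = (P1 + D1 − P0) / P0 = (18.58 + 0.08 − 16.72) / 16.72 = 1.94 / 16.72 = 11.6029%
MRP = 7.92% − 3.17% = 4.75%
CAPM required = R_f + β·MRP = 3.17% + 0.94 × 4.75% = 7.6350%
α = realised − required = 11.6029% − 7.6350% = +3.97%

+3.97%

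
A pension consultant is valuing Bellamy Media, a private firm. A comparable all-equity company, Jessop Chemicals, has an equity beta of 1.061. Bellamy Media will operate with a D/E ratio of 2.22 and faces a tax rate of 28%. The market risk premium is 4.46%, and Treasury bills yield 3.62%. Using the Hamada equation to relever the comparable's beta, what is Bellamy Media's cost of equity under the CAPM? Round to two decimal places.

15.92%

β_L = β_U × [1 + (1 − t)(D/E)] = 1.061 × [1 + (1 − 0.28) × 2.22]
    = 1.061 × [1 + 0.72 × 2.22] = 1.061 × 2.5984 = 2.7569
E(R) = R_f + β_L × MRP = 3.62% + 2.7569 × 4.46% = 15.92%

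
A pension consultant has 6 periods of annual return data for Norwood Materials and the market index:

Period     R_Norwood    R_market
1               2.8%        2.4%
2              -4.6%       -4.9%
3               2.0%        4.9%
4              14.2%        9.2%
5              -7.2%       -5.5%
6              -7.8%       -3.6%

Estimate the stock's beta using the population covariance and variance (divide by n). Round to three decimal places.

Mean R_i = (2.8 − 4.6 + 2.0 + 14.2 − 7.2 − 7.8) / 6 = -0.1000%
Mean R_m = (2.4 − 4.9 + 4.9 + 9.2 − 5.5 − 3.6) / 6 = 0.4167%
Σ(R_i − R̄_i)(R_m − R̄_m) = 237.6300  ⇒  Cov = 237.6300 / 6 = 39.6050
Σ(R_m − R̄_m)² = 180.5883  ⇒  Var(R_m) = 180.5883 / 6 = 30.0981
β = Cov / Var(R_m) = 39.6050 / 30.0981 = 1.3159

1.316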